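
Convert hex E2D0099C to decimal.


E2D0099C hex = 3805284764 decimal

3805284764


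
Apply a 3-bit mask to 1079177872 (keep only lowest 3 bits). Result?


1079177872 & 7 = 0

0


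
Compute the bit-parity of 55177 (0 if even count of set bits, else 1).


0b1101011110001001 has 9 ones => parity 1

1


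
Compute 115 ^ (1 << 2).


115 ^ (1 << 2) = 115 ^ 4 = 119

119


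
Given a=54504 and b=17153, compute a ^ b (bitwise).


54504 ^ 17153 = 38889

38889


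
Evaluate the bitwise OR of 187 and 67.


0b10111011 | 0b1000011 = 0b11111011 = 251

251


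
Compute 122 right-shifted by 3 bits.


0b1111010 >> 3 = 0b1111 = 15

15


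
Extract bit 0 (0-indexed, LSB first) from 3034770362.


0b10110100111000101110101110111010, position 0 = 0

0


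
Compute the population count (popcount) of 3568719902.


0b11010100101101100101100000011110 has 16 set bits

16


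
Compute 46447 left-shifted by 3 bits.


0b1011010101101111 << 3 = 0b1011010101101111000 = 371576

371576


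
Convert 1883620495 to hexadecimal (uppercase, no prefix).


1883620495 = 7045C48F hex

7045C48F


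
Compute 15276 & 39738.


0b11101110101100 & 0b1001101100111010 = 0b1101100101000 = 6952

6952


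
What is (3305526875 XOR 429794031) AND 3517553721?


Step 1: 3305526875 ^ 429794031 = 3700978868
Step 2: 3700978868 & 3517553721 = 3498578992

3498578992


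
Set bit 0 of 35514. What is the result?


35514 | (1 << 0) = 35514 | 1 = 35515

35515


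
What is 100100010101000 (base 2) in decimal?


100100010101000 in decimal = 18600

18600


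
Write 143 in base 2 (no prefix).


143 = 10001111 in binary

10001111


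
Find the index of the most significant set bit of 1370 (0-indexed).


0b10101011010. Highest set bit at position 10

10


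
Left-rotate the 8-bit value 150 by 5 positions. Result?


Rotate 0b10010110 left by 5 (8-bit) = 0b11010010 = 210

210


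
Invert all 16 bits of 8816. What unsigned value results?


8816 ^ 65535 = 56719

56719


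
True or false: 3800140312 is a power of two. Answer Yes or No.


0b11100010100000011000101000011000. Multiple bits set => No

No


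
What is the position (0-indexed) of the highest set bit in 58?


0b111010. Highest set bit at position 5

5


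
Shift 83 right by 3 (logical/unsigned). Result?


0b1010011 >> 3 = 0b1010 = 10

10


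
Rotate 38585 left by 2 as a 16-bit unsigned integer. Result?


Rotate 0b1001011010111001 left by 2 (16-bit) = 0b101101011100110 = 23270

23270


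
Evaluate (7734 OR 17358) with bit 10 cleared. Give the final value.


Step 1: 7734 | 17358 = 24574
Step 2: 24574 & ~(1 << 10) = 23550

23550


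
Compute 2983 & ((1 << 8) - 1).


2983 & 255 = 167

167


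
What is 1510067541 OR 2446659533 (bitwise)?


0b1011010000000011100110101010101 | 0b10010001110101010000111111001101 = 0b11011011110101011100111111011101 = 3688222685

3688222685


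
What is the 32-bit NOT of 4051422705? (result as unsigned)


~0b11110001011110111100110111110001 = 0b1110100001000011001000001110 = 243544590 (32-bit unsigned)

243544590


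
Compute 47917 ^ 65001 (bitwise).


0b1011101100101101 ^ 0b1111110111101001 = 0b100011011000100 = 18116

18116


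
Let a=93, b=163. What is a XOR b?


93 ^ 163 = 254

254


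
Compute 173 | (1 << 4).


173 | (1 << 4) = 173 | 16 = 189

189


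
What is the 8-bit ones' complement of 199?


199 ^ 255 = 56

56


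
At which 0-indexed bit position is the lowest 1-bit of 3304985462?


0b11000100111111100001001101110110. Lowest set bit at position 1

1


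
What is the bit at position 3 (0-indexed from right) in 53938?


0b1101001010110010, position 3 = 0

0


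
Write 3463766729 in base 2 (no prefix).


3463766729 = 11001110011101001110001011001001 in binary

11001110011101001110001011001001


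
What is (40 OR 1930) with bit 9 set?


Step 1: 40 | 1930 = 1962
Step 2: 1962 | (1 << 9) = 1962 | 512 = 1962

1962


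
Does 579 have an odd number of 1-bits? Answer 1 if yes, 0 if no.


0b1001000011 has 4 ones => parity 0

0


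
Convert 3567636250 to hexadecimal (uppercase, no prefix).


3567636250 = D4A5CF1A hex

D4A5CF1A


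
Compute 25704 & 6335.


0b110010001101000 & 0b1100010111111 = 0b101000 = 40

40


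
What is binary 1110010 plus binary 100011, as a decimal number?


1110010 + 100011 = 10010101 = 149

149


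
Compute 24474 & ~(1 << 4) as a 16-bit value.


24474 & ~(1 << 4) = 24458

24458


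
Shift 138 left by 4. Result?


0b10001010 << 4 = 0b100010100000 = 2208

2208


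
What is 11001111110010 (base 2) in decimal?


11001111110010 in decimal = 13298

13298


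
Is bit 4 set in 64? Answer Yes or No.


0b1000000, bit 4 = 0. No

No


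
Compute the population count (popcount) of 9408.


0b10010011000000 has 4 set bits

4


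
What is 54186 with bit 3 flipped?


54186 ^ (1 << 3) = 54186 ^ 8 = 54178

54178


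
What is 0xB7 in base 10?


B7 hex = 183 decimal

183


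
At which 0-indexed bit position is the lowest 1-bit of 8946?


0b10001011110010. Lowest set bit at position 1

1


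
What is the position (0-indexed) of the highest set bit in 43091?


0b1010100001010011. Highest set bit at position 15

15


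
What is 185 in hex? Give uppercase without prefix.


185 = B9 hex

B9


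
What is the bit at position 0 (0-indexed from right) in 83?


0b1010011, position 0 = 1

1


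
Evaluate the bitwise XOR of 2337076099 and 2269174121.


0b10001011010011001111001110000011 ^ 0b10000111010000001101100101101001 = 0b1100000011000010101011101010 = 202124010

202124010


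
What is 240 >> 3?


0b11110000 >> 3 = 0b11110 = 30

30


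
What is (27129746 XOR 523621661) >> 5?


Step 1: 27129746 ^ 523621661 = 514335375
Step 2: 514335375 >> 5 = 16072980

16072980


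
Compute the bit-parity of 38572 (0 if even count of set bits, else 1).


0b1001011010101100 has 8 ones => parity 0

0


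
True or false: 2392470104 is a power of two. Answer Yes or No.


0b10001110100110100011001001011000. Multiple bits set => No

No


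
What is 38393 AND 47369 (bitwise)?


0b1001010111111001 & 0b1011100100001001 = 0b1001000100001001 = 37129

37129


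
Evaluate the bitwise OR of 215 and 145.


0b11010111 | 0b10010001 = 0b11010111 = 215

215


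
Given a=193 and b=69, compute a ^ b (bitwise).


193 ^ 69 = 132

132


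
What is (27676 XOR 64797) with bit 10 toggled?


Step 1: 27676 ^ 64797 = 37121
Step 2: 37121 ^ (1 << 10) = 37121 ^ 1024 = 38145

38145


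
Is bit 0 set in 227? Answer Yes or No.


0b11100011, bit 0 = 1. Yes

Yes


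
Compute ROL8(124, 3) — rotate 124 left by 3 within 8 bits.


Rotate 0b1111100 left by 3 (8-bit) = 0b11100011 = 227

227


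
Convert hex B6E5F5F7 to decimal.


B6E5F5F7 hex = 3068524023 decimal

3068524023


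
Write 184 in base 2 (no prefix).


184 = 10111000 in binary

10111000


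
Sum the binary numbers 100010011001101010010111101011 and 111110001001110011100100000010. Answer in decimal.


100010011001101010010111101011 + 111110001001110011100100000010 = 1100000100011011101111011101101 = 1619910381

1619910381


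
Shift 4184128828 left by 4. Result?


0b11111001011001001011110100111100 << 4 = 0b111110010110010010111101001111000000 = 66946061248

66946061248


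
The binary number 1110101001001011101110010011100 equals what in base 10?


1110101001001011101110010011100 in decimal = 1965415580

1965415580


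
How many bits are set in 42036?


0b1010010000110100 has 6 set bits

6


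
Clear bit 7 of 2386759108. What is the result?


2386759108 & ~(1 << 7) = 2386758980

2386758980


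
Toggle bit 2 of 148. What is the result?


148 ^ (1 << 2) = 148 ^ 4 = 144

144


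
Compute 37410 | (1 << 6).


37410 | (1 << 6) = 37410 | 64 = 37474

37474


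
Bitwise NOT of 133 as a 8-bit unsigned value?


~0b10000101 = 0b1111010 = 122 (8-bit unsigned)

122


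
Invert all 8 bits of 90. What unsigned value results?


90 ^ 255 = 165

165


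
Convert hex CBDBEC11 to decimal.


CBDBEC11 hex = 3420187665 decimal

3420187665


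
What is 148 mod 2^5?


148 & 31 = 20

20


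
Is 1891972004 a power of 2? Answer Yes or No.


0b1110000110001010011001110100100. Multiple bits set => No

No


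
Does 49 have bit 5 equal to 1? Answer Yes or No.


0b110001, bit 5 = 1. Yes

Yes


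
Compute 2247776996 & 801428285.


0b10000101111110100101101011100100 & 0b101111110001001101001100111101 = 0b101110000000101001000100100 = 96490020

96490020


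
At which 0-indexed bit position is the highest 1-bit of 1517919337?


0b1011010011110011001110001101001. Highest set bit at position 30

30


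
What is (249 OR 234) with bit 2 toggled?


Step 1: 249 | 234 = 251
Step 2: 251 ^ (1 << 2) = 251 ^ 4 = 255

255


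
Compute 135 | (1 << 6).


135 | (1 << 6) = 135 | 64 = 199

199


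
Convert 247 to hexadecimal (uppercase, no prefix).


247 = F7 hex

F7


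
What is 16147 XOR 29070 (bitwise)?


0b11111100010011 ^ 0b111000110001110 = 0b100111010011101 = 20125

20125


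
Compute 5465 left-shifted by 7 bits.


0b1010101011001 << 7 = 0b10101010110010000000 = 699520

699520


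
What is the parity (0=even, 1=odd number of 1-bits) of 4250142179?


0b11111101010101000000010111100011 has 17 ones => parity 1

1


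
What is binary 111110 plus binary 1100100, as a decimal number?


111110 + 1100100 = 10100010 = 162

162


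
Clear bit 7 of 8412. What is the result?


8412 & ~(1 << 7) = 8284

8284


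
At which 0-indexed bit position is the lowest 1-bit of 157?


0b10011101. Lowest set bit at position 0

0


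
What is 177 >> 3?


0b10110001 >> 3 = 0b10110 = 22

22


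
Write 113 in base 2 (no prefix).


113 = 1110001 in binary

1110001


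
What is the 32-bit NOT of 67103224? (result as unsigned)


~0b11111111111110100111111000 = 0b11111100000000000001011000000111 = 4227864071 (32-bit unsigned)

4227864071


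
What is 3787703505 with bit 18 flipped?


3787703505 ^ (1 << 18) = 3787703505 ^ 262144 = 3787965649

3787965649


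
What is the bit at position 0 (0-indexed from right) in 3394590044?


0b11001010010101010101010101011100, position 0 = 0

0


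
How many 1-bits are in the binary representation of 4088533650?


0b11110011101100100001001010010010 has 15 set bits

15


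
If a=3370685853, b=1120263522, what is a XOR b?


3370685853 ^ 1120263522 = 2318223615

2318223615


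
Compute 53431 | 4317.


0b1101000010110111 | 0b1000011011101 = 0b1101000011111111 = 53503

53503


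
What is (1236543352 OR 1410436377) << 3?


Step 1: 1236543352 | 1410436377 = 1572188025
Step 2: 1572188025 << 3 = 12577504200

12577504200


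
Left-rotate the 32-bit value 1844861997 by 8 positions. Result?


Rotate 0b1101101111101100101110000101101 left by 8 (32-bit) = 0b11110110010111000010110101101101 = 4133236077

4133236077


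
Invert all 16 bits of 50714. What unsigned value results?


50714 ^ 65535 = 14821

14821


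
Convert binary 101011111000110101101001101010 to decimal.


101011111000110101101001101010 in decimal = 736320106

736320106


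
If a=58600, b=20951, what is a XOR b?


58600 ^ 20951 = 46399

46399


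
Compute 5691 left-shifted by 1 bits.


0b1011000111011 << 1 = 0b10110001110110 = 11382

11382


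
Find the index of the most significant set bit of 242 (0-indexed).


0b11110010. Highest set bit at position 7

7


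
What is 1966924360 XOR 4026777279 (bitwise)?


0b1110101001111001110001001001000 ^ 0b11110000000000111011111010111111 = 0b10000101001111110101110011110111 = 2235522295

2235522295


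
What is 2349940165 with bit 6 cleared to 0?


2349940165 & ~(1 << 6) = 2349940101

2349940101


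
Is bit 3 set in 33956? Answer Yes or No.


0b1000010010100100, bit 3 = 0. No

No


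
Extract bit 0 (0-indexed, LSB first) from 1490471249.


0b1011000110101101100100101010001, position 0 = 1

1


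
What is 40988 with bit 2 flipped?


40988 ^ (1 << 2) = 40988 ^ 4 = 40984

40984


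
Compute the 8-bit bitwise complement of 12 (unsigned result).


~0b1100 = 0b11110011 = 243 (8-bit unsigned)

243


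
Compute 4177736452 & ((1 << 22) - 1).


4177736452 & 4194303 = 209668

209668


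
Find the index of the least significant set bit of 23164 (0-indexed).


0b101101001111100. Lowest set bit at position 2

2


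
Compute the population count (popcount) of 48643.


0b1011111000000011 has 8 set bits

8


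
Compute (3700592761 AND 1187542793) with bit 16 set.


Step 1: 3700592761 & 1187542793 = 1149243401
Step 2: 1149243401 | (1 << 16) = 1149243401 | 65536 = 1149308937

1149308937


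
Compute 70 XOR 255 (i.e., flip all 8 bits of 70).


70 ^ 255 = 185

185


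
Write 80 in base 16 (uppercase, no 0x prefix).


80 = 50 hex

50


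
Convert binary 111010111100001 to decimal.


111010111100001 in decimal = 30177

30177


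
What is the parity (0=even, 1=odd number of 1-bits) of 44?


0b101100 has 3 ones => parity 1

1


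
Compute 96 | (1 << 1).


96 | (1 << 1) = 96 | 2 = 98

98


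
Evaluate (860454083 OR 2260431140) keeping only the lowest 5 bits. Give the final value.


Step 1: 860454083 | 2260431140 = 3086712295
Step 2: 3086712295 & 31 = 7

7


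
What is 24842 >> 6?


0b110000100001010 >> 6 = 0b110000100 = 388

388


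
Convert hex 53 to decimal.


53 hex = 83 decimal

83


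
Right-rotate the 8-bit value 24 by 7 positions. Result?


Rotate 0b11000 right by 7 (8-bit) = 0b110000 = 48

48


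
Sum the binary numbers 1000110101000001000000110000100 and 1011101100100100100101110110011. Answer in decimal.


1000110101000001000000110000100 + 1011101100100100100101110110011 = 10100100001100101100110100110111 = 2754792759

2754792759


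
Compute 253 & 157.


0b11111101 & 0b10011101 = 0b10011101 = 157

157


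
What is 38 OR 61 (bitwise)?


0b100110 | 0b111101 = 0b111111 = 63

63


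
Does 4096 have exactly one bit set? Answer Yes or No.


0b1000000000000. Only one bit set => Yes

Yes


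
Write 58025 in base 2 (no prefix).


58025 = 1110001010101001 in binary

1110001010101001


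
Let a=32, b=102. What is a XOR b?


32 ^ 102 = 70

70


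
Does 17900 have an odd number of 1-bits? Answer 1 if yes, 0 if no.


0b100010111101100 has 8 ones => parity 0

0


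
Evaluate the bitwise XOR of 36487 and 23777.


0b1000111010000111 ^ 0b101110011100001 = 0b1101001001100110 = 53862

53862


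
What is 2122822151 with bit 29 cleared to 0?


2122822151 & ~(1 << 29) = 1585951239

1585951239


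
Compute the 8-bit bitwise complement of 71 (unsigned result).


~0b1000111 = 0b10111000 = 184 (8-bit unsigned)

184


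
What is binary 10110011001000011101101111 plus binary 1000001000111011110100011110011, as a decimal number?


10110011001000011101101111 + 1000001000111011110100011110011 = 1000011111010100111000001100010 = 1139437666

1139437666


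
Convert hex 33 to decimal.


33 hex = 51 decimal

51


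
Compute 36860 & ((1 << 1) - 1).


36860 & 1 = 0

0


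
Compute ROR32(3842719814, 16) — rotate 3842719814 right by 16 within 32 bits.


Rotate 0b11100101000010110100000001000110 right by 16 (32-bit) = 0b1000000010001101110010100001011 = 1078387979

1078387979


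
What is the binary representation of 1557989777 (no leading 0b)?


1557989777 = 1011100110111010000100110010001 in binary

1011100110111010000100110010001


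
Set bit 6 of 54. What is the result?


54 | (1 << 6) = 54 | 64 = 118

118


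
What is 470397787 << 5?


0b11100000010011011001101011011 << 5 = 0b1110000001001101100110101101100000 = 15052729184

15052729184


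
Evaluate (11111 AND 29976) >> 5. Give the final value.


Step 1: 11111 & 29976 = 8448
Step 2: 8448 >> 5 = 264

264


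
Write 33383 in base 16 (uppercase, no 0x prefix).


33383 = 8267 hex

8267


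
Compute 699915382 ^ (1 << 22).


699915382 ^ (1 << 22) = 699915382 ^ 4194304 = 704109686

704109686


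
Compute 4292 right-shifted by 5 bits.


0b1000011000100 >> 5 = 0b10000110 = 134

134


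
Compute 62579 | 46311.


0b1111010001110011 | 0b1011010011100111 = 0b1111010011110111 = 62711

62711


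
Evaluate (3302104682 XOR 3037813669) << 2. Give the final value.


Step 1: 3302104682 ^ 3037813669 = 1908622799
Step 2: 1908622799 << 2 = 7634491196

7634491196


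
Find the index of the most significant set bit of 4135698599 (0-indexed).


0b11110110100000011100000010100111. Highest set bit at position 31

31


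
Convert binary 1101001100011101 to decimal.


1101001100011101 in decimal = 54045

54045


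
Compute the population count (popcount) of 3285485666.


0b11000011110101001000100001100010 has 13 set bits

13


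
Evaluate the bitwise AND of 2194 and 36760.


0b100010010010 & 0b1000111110011000 = 0b100010010000 = 2192

2192


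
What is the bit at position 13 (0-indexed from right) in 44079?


0b1010110000101111, position 13 = 1

1


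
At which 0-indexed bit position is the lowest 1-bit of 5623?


0b1010111110111. Lowest set bit at position 0

0


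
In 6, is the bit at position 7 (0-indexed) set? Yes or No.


0b110, bit 7 = 0. No

No


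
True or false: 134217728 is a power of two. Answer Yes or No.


0b1000000000000000000000000000. Only one bit set => Yes

Yes


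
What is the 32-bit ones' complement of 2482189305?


2482189305 ^ 4294967295 = 1812777990

1812777990


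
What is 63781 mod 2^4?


63781 & 15 = 5

5


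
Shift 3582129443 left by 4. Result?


0b11010101100000101111010100100011 << 4 = 0b110101011000001011110101001000110000 = 57314071088

57314071088


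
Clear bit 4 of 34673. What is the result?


34673 & ~(1 << 4) = 34657

34657


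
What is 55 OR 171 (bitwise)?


0b110111 | 0b10101011 = 0b10111111 = 191

191


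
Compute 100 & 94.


0b1100100 & 0b1011110 = 0b1000100 = 68

68


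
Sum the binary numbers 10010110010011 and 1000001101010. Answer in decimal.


10010110010011 + 1000001101010 = 11010111111101 = 13821

13821


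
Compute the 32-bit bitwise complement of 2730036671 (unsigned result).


~0b10100010101110010000110110111111 = 0b1011101010001101111001001000000 = 1564930624 (32-bit unsigned)

1564930624


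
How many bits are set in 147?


0b10010011 has 4 set bits

4


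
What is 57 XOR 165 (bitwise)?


0b111001 ^ 0b10100101 = 0b10011100 = 156

156


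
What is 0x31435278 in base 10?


31435278 hex = 826495608 decimal

826495608


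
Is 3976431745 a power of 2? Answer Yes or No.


0b11101101000000111000100010000001. Multiple bits set => No

No


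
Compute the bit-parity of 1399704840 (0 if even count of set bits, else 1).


0b1010011011011011100110100001000 has 15 ones => parity 1

1


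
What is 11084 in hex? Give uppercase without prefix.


11084 = 2B4C hex

2B4C


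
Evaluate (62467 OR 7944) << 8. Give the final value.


Step 1: 62467 | 7944 = 65291
Step 2: 65291 << 8 = 16714496

16714496


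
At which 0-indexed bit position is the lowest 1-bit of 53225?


0b1100111111101001. Lowest set bit at position 0

0


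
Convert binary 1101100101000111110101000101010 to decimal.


1101100101000111110101000101010 in decimal = 1822681642

1822681642


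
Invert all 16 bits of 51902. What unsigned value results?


51902 ^ 65535 = 13633

13633


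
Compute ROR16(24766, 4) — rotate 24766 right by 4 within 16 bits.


Rotate 0b110000010111110 right by 4 (16-bit) = 0b1110011000001011 = 58891

58891


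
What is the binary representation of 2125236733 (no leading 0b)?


2125236733 = 1111110101011001000100111111101 in binary

1111110101011001000100111111101


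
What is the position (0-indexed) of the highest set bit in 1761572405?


0b1101000111111110111011000110101. Highest set bit at position 30

30


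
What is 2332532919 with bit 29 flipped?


2332532919 ^ (1 << 29) = 2332532919 ^ 536870912 = 2869403831

2869403831


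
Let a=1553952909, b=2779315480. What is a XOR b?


1553952909 ^ 2779315480 = 4181167509

4181167509


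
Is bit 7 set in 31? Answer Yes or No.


0b11111, bit 7 = 0. No

No


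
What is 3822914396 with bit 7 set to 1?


3822914396 | (1 << 7) = 3822914396 | 128 = 3822914524

3822914524


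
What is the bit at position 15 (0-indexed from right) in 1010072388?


0b111100001101000111101101000100, position 15 = 0

0


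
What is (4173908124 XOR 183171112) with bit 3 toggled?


Step 1: 4173908124 ^ 183171112 = 4062326964
Step 2: 4062326964 ^ (1 << 3) = 4062326964 ^ 8 = 4062326972

4062326972


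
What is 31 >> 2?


0b11111 >> 2 = 0b111 = 7

7


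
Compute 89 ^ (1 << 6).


89 ^ (1 << 6) = 89 ^ 64 = 25

25


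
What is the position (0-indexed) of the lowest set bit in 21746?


0b101010011110010. Lowest set bit at position 1

1


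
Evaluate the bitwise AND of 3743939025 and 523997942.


0b11011111001001111111100111010001 & 0b11111001110111001001011110110 = 0b11111001000111001000011010000 = 522424528

522424528


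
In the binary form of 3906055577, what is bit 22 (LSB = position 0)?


0b11101000110100011010110110011001, position 22 = 1

1


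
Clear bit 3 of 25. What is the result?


25 & ~(1 << 3) = 17

17


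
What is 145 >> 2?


0b10010001 >> 2 = 0b100100 = 36

36


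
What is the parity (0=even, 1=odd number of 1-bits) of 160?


0b10100000 has 2 ones => parity 0

0


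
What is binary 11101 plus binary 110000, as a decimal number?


11101 + 110000 = 1001101 = 77

77


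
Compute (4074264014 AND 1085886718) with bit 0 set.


Step 1: 4074264014 & 1085886718 = 1083723982
Step 2: 1083723982 | (1 << 0) = 1083723982 | 1 = 1083723983

1083723983


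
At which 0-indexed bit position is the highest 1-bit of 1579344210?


0b1011110001000101110000101010010. Highest set bit at position 30

30


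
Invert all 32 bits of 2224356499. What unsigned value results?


2224356499 ^ 4294967295 = 2070610796

2070610796


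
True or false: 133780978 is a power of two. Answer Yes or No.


0b111111110010101010111110010. Multiple bits set => No

No


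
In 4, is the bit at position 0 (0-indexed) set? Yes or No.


0b100, bit 0 = 0. No

No


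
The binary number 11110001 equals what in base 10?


11110001 in decimal = 241

241


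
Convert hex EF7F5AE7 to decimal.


EF7F5AE7 hex = 4018100967 decimal

4018100967


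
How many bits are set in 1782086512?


0b1101010001110000111101101110000 has 16 set bits

16


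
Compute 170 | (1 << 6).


170 | (1 << 6) = 170 | 64 = 234

234


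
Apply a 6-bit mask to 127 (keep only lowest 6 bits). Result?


127 & 63 = 63

63


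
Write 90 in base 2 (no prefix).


90 = 1011010 in binary

1011010


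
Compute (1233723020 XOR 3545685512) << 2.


Step 1: 1233723020 ^ 3545685512 = 2598355076
Step 2: 2598355076 << 2 = 10393420304

10393420304


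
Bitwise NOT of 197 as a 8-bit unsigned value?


~0b11000101 = 0b111010 = 58 (8-bit unsigned)

58


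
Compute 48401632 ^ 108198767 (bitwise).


0b10111000101000110011100000 ^ 0b110011100101111101101101111 = 0b100100100000111011110001111 = 76576655

76576655


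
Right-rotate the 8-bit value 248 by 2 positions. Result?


Rotate 0b11111000 right by 2 (8-bit) = 0b111110 = 62

62


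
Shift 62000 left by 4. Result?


0b1111001000110000 << 4 = 0b11110010001100000000 = 992000

992000


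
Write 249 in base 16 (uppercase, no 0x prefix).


249 = F9 hex

F9


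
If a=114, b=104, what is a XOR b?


114 ^ 104 = 26

26


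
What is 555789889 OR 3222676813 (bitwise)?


0b100001001000001010111001000001 | 0b11000000000101100010010101001101 = 0b11100001001101101010111101001101 = 3778457421

3778457421


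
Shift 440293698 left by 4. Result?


0b11010001111100101100101000010 << 4 = 0b110100011111001011001010000100000 = 7044699168

7044699168


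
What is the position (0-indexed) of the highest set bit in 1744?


0b11011010000. Highest set bit at position 10

10


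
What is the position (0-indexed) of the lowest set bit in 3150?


0b110001001110. Lowest set bit at position 1

1


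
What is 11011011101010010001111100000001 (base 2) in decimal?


11011011101010010001111100000001 in decimal = 3685293825

3685293825


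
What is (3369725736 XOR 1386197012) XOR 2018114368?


Step 1: 3369725736 ^ 1386197012 = 2588303164
Step 2: 2588303164 ^ 2018114368 = 3792675964

3792675964


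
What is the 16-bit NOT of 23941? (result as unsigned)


~0b101110110000101 = 0b1010001001111010 = 41594 (16-bit unsigned)

41594


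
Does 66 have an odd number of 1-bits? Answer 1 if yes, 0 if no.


0b1000010 has 2 ones => parity 0

0


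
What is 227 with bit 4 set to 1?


227 | (1 << 4) = 227 | 16 = 243

243


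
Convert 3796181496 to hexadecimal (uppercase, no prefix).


3796181496 = E24521F8 hex

E24521F8


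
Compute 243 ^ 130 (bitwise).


0b11110011 ^ 0b10000010 = 0b1110001 = 113

113


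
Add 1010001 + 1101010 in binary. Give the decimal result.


1010001 + 1101010 = 10111011 = 187

187


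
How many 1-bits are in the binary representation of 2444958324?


0b10010001101110110001101001110100 has 16 set bits

16


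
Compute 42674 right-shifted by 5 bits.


0b1010011010110010 >> 5 = 0b10100110101 = 1333

1333


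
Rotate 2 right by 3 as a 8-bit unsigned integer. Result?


Rotate 0b10 right by 3 (8-bit) = 0b1000000 = 64

64


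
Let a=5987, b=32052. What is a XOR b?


5987 ^ 32052 = 27223

27223


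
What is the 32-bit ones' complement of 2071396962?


2071396962 ^ 4294967295 = 2223570333

2223570333


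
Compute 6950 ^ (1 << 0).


6950 ^ (1 << 0) = 6950 ^ 1 = 6951

6951


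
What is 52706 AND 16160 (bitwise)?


0b1100110111100010 & 0b11111100100000 = 0b110100100000 = 3360

3360


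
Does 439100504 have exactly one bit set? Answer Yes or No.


0b11010001011000010010001011000. Multiple bits set => No

No


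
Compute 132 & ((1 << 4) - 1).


132 & 15 = 4

4


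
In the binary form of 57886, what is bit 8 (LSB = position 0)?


0b1110001000011110, position 8 = 0

0


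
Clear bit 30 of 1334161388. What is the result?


1334161388 & ~(1 << 30) = 260419564

260419564


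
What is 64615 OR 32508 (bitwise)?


0b1111110001100111 | 0b111111011111100 = 0b1111111011111111 = 65279

65279


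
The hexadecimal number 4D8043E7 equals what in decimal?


4D8043E7 hex = 1300251623 decimal

1300251623


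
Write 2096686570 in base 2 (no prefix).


2096686570 = 1111100111110001110010111101010 in binary

1111100111110001110010111101010


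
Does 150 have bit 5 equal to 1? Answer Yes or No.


0b10010110, bit 5 = 0. No

No


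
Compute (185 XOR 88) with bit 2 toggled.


Step 1: 185 ^ 88 = 225
Step 2: 225 ^ (1 << 2) = 225 ^ 4 = 229

229


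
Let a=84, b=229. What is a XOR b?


84 ^ 229 = 177

177


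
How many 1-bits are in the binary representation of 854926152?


0b110010111101010010001101001000 has 14 set bits

14


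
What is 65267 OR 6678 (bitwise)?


0b1111111011110011 | 0b1101000010110 = 0b1111111011110111 = 65271

65271


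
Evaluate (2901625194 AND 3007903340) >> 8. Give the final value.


Step 1: 2901625194 & 3007903340 = 2688565352
Step 2: 2688565352 >> 8 = 10502208

10502208


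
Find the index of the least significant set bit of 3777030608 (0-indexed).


0b11100001001000001110100111010000. Lowest set bit at position 4

4


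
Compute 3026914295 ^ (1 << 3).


3026914295 ^ (1 << 3) = 3026914295 ^ 8 = 3026914303

3026914303


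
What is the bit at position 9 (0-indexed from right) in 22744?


0b101100011011000, position 9 = 0

0


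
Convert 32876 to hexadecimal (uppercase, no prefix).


32876 = 806C hex

806C


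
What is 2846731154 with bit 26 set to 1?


2846731154 | (1 << 26) = 2846731154 | 67108864 = 2913840018

2913840018


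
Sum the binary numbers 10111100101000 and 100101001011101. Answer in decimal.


10111100101000 + 100101001011101 = 111100110000101 = 31109

31109


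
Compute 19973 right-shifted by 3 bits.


0b100111000000101 >> 3 = 0b100111000000 = 2496

2496


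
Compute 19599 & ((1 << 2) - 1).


19599 & 3 = 3

3


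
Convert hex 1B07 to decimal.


1B07 hex = 6919 decimal

6919


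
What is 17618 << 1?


0b100010011010010 << 1 = 0b1000100110100100 = 35236

35236


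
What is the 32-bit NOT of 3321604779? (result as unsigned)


~0b11000101111110111010101010101011 = 0b111010000001000101010101010100 = 973362516 (32-bit unsigned)

973362516


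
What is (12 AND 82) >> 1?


Step 1: 12 & 82 = 0
Step 2: 0 >> 1 = 0

0


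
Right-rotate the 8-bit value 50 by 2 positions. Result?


Rotate 0b110010 right by 2 (8-bit) = 0b10001100 = 140

140


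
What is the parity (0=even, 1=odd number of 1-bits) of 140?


0b10001100 has 3 ones => parity 1

1


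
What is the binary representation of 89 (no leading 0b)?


89 = 1011001 in binary

1011001


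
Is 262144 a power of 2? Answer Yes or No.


0b1000000000000000000. Only one bit set => Yes

Yes


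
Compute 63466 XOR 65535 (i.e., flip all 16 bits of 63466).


63466 ^ 65535 = 2069

2069


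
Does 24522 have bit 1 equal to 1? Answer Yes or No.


0b101111111001010, bit 1 = 1. Yes

Yes


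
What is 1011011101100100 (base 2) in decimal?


1011011101100100 in decimal = 46948

46948


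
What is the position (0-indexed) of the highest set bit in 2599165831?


0b10011010111011000001111110000111. Highest set bit at position 31

31


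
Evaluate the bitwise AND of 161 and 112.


0b10100001 & 0b1110000 = 0b100000 = 32

32


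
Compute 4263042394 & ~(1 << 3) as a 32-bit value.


4263042394 & ~(1 << 3) = 4263042386

4263042386


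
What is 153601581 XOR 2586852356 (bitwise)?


0b1001001001111100011000101101 ^ 0b10011010001100000011110000000100 = 0b10010011000101111111101000101001 = 2467822121

2467822121


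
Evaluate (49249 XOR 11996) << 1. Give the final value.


Step 1: 49249 ^ 11996 = 61117
Step 2: 61117 << 1 = 122234

122234


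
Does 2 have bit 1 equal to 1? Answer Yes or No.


0b10, bit 1 = 1. Yes

Yes


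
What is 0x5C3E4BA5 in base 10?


5C3E4BA5 hex = 1547586469 decimal

1547586469


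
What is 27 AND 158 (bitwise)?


0b11011 & 0b10011110 = 0b11010 = 26

26


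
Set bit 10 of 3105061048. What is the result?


3105061048 | (1 << 10) = 3105061048 | 1024 = 3105062072

3105062072


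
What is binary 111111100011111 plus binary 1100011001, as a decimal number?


111111100011111 + 1100011001 = 1000001000111000 = 33336

33336


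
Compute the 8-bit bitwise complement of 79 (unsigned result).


~0b1001111 = 0b10110000 = 176 (8-bit unsigned)

176


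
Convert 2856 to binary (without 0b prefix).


2856 = 101100101000 in binary

101100101000


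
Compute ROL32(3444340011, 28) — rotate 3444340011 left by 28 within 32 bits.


Rotate 0b11001101010011000111010100101011 left by 28 (32-bit) = 0b10111100110101001100011101010010 = 3168061266

3168061266


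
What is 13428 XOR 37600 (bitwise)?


0b11010001110100 ^ 0b1001001011100000 = 0b1010011010010100 = 42644

42644


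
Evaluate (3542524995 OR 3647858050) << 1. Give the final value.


Step 1: 3542524995 | 3647858050 = 3681543619
Step 2: 3681543619 << 1 = 7363087238

7363087238


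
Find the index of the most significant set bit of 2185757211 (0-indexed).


0b10000010010010000000001000011011. Highest set bit at position 31

31


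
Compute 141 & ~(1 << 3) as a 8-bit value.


141 & ~(1 << 3) = 133

133


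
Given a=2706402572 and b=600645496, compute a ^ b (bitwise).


2706402572 ^ 600645496 = 2191356532

2191356532


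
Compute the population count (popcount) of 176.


0b10110000 has 3 set bits

3


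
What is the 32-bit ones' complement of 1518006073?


1518006073 ^ 4294967295 = 2776961222

2776961222


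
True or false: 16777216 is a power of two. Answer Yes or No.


0b1000000000000000000000000. Only one bit set => Yes

Yes


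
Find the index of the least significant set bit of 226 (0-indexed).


0b11100010. Lowest set bit at position 1

1


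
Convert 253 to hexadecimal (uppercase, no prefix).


253 = FD hex

FD


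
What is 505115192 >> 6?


0b11110000110110111001000111000 >> 6 = 0b11110000110110111001000 = 7892424

7892424


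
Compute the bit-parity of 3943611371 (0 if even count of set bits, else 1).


0b11101011000011101011101111101011 has 21 ones => parity 1

1


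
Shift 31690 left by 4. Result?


0b111101111001010 << 4 = 0b1111011110010100000 = 507040

507040


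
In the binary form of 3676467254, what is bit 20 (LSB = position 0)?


0b11011011001000100111000000110110, position 20 = 0

0


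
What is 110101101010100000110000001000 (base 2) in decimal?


110101101010100000110000001000 in decimal = 900336648

900336648


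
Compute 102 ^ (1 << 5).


102 ^ (1 << 5) = 102 ^ 32 = 70

70


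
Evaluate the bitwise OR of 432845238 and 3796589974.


0b11001110011001011000110110110 | 0b11100010010010110101110110010110 = 0b11111011110011111111110110110110 = 4224712118

4224712118


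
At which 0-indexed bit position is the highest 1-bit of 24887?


0b110000100110111. Highest set bit at position 14

14


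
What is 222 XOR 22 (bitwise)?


0b11011110 ^ 0b10110 = 0b11001000 = 200

200


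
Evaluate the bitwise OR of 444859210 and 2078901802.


0b11010100001000000001101001010 | 0b1111011111010011000011000101010 = 0b1111011111011011000011101101010 = 2079164266

2079164266


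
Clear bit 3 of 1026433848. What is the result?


1026433848 & ~(1 << 3) = 1026433840

1026433840


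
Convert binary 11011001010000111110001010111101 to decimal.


11011001010000111110001010111101 in decimal = 3645104829

3645104829


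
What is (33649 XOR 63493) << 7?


Step 1: 33649 ^ 63493 = 31604
Step 2: 31604 << 7 = 4045312

4045312


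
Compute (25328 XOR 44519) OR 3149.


Step 1: 25328 ^ 44519 = 53015
Step 2: 53015 | 3149 = 53087

53087


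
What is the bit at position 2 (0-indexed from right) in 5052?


0b1001110111100, position 2 = 1

1


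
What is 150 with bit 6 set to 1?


150 | (1 << 6) = 150 | 64 = 214

214


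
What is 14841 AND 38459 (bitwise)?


0b11100111111001 & 0b1001011000111011 = 0b1000000111001 = 4153

4153


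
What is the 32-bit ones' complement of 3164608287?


3164608287 ^ 4294967295 = 1130359008

1130359008


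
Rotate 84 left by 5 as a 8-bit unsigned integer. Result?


Rotate 0b1010100 left by 5 (8-bit) = 0b10001010 = 138

138


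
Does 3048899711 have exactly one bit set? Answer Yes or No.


0b10110101101110101000010001111111. Multiple bits set => No

No


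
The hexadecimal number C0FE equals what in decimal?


C0FE hex = 49406 decimal

49406


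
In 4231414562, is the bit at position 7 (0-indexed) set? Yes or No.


0b11111100001101100100001100100010, bit 7 = 0. No

No


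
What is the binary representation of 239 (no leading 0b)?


239 = 11101111 in binary

11101111


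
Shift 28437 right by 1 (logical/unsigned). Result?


0b110111100010101 >> 1 = 0b11011110001010 = 14218

14218


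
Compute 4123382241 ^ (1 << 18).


4123382241 ^ (1 << 18) = 4123382241 ^ 262144 = 4123120097

4123120097


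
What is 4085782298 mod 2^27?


4085782298 & 134217727 = 59250458

59250458


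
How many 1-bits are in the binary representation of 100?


0b1100100 has 3 set bits

3


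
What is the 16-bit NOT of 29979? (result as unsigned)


~0b111010100011011 = 0b1000101011100100 = 35556 (16-bit unsigned)

35556


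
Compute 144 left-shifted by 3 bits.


0b10010000 << 3 = 0b10010000000 = 1152

1152


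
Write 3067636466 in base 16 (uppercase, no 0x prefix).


3067636466 = B6D86AF2 hex

B6D86AF2


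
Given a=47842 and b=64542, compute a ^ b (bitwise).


47842 ^ 64542 = 18172

18172


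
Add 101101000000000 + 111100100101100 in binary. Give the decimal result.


101101000000000 + 111100100101100 = 1101001100101100 = 54060

54060


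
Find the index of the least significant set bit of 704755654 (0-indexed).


0b101010000000011011011111000110. Lowest set bit at position 1

1


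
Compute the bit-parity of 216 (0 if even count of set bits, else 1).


0b11011000 has 4 ones => parity 0

0


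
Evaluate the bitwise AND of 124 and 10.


0b1111100 & 0b1010 = 0b1000 = 8

8


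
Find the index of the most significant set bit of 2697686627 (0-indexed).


0b10100000110010110110111001100011. Highest set bit at position 31

31


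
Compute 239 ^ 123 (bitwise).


0b11101111 ^ 0b1111011 = 0b10010100 = 148

148


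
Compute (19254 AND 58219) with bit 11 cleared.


Step 1: 19254 & 58219 = 17186
Step 2: 17186 & ~(1 << 11) = 17186

17186


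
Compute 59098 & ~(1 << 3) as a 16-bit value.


59098 & ~(1 << 3) = 59090

59090


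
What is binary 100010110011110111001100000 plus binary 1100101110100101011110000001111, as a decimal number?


100010110011110111001100000 + 1100101110100101011110000001111 = 1101010001011001010101001101111 = 1781312111

1781312111


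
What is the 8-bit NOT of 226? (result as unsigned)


~0b11100010 = 0b11101 = 29 (8-bit unsigned)

29


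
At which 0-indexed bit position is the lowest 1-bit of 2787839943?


0b10100110001010110000111111000111. Lowest set bit at position 0

0


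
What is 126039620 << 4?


0b111100000110011011001000100 << 4 = 0b1111000001100110110010001000000 = 2016633920

2016633920


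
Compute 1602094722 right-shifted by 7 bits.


0b1011111011111100000011010000010 >> 7 = 0b101111101111110000001101 = 12516365

12516365


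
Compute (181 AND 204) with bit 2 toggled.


Step 1: 181 & 204 = 132
Step 2: 132 ^ (1 << 2) = 132 ^ 4 = 128

128


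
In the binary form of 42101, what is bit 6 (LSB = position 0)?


0b1010010001110101, position 6 = 1

1


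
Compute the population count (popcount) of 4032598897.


0b11110000010111001001001101110001 has 16 set bits

16


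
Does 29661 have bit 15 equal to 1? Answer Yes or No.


0b111001111011101, bit 15 = 0. No

No


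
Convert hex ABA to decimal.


ABA hex = 2746 decimal

2746


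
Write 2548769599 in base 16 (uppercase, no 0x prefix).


2548769599 = 97EB233F hex

97EB233F


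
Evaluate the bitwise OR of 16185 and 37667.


0b11111100111001 | 0b1001001100100011 = 0b1011111100111011 = 48955

48955
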